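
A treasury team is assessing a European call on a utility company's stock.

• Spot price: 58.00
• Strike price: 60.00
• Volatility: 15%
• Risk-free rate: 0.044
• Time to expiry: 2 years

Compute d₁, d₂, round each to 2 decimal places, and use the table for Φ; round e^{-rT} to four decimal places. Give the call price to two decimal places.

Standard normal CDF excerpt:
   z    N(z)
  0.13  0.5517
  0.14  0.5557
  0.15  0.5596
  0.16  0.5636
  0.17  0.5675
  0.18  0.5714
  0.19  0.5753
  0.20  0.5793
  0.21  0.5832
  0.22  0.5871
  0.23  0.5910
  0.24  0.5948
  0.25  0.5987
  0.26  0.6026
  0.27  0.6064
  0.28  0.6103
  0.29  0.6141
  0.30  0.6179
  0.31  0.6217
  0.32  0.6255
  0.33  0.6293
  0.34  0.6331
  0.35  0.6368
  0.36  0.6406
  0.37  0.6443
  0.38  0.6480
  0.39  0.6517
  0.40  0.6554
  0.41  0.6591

6.41

σ√T = 0.15 × 1.4142 = 0.2121
ln(S/K) + (r + σ²/2)T = ln(58/60) + (0.044 + 0.15²/2)·2 = -0.0339 + 0.1105 = 0.0766
d₁ = 0.0766 / 0.2121 = 0.3611 → 0.36
d₂ = d₁ − σ√T = 0.3611 − 0.2121 = 0.1490 → 0.15
exp(−rT) = exp(−0.044·2) = 0.9158
N(d₁) = N(0.36) = 0.6406;  N(d₂) = N(0.15) = 0.5596
C = 58·0.6406 − 60·0.9158·0.5596 = 37.1548 − 30.7489 = 6.4059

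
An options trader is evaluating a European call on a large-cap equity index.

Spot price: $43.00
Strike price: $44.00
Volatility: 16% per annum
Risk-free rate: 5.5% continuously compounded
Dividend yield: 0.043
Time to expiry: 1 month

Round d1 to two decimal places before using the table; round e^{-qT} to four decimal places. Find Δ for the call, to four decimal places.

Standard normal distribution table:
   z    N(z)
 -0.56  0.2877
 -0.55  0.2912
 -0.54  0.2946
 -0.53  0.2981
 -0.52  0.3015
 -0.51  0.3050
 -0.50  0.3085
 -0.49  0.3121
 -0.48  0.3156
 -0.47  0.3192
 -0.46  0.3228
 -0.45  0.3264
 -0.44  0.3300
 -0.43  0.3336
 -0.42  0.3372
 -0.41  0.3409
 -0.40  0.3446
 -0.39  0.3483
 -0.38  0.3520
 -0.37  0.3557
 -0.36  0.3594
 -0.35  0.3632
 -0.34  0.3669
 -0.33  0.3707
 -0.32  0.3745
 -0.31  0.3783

0.3252

σ√T = 0.16 × 0.2887 = 0.0462
d₁ = [ln(43/44) + (0.055 − 0.043 + 0.16²/2)·0.08333] / 0.0462 = [-0.0230 + 0.0021] / 0.0462 = -0.4530 ≈ -0.45
N(d₁) = N(-0.45) = 0.3264
Δ_call = e^(−qT)·N(d₁) = 0.9964·0.3264 = 0.3252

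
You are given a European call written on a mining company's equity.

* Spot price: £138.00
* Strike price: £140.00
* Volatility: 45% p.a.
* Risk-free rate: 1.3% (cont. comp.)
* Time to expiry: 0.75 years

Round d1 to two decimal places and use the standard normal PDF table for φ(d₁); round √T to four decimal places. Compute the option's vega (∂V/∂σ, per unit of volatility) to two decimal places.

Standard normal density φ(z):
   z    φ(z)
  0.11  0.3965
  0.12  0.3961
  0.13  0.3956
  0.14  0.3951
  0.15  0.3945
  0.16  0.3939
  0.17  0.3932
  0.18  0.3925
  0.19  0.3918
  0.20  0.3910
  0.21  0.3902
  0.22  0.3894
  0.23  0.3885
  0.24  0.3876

46.91

T = 0.75;  σ√T = 0.3897
d₁ = [ln(138/140) + (0.013 + ½·0.45²)·0.75] / (σ√T) = (-0.0144 + 0.0857) / 0.3897 = 0.1830 which rounds to 0.18
√T = √0.75 = 0.8660
φ(d₁) = φ(0.18) = 0.3925
vega = S·φ(d₁)·√T = 138·0.3925·0.8660 = 46.9069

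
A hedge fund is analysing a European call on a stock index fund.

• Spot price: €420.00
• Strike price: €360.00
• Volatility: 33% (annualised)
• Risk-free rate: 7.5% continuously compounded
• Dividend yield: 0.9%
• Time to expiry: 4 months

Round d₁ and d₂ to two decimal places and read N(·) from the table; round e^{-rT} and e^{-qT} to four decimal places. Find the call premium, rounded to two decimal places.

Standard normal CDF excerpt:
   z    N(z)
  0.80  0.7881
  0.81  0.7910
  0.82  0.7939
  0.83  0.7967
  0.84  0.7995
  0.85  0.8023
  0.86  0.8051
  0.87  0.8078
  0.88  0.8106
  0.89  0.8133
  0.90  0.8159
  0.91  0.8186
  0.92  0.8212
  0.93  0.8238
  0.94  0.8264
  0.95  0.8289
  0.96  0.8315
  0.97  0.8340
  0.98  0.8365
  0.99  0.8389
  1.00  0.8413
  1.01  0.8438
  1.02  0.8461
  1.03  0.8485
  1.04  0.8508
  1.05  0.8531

€74.57

σ√T = 0.33 × 0.5774 = 0.1905
d₁ = [ln(420/360) + (0.075 − 0.009 + ½·0.33²)·0.3333] / (σ√T) = (0.1542 + 0.0401) / 0.1905 = 1.0198 ⇒ 1.02
d₂ = 1.0198 − 0.1905 = 0.8293 ⇒ 0.83
exp(−qT) = exp(−0.009·0.3333) = 0.9970;  exp(−rT) = exp(−0.075·0.3333) = 0.9753
C = 420·0.9970·N(1.02) − 360·0.9753·N(0.83) = 420·0.9970·0.8461 − 360·0.9753·0.7967 = 354.2959 − 279.7277 = 74.5682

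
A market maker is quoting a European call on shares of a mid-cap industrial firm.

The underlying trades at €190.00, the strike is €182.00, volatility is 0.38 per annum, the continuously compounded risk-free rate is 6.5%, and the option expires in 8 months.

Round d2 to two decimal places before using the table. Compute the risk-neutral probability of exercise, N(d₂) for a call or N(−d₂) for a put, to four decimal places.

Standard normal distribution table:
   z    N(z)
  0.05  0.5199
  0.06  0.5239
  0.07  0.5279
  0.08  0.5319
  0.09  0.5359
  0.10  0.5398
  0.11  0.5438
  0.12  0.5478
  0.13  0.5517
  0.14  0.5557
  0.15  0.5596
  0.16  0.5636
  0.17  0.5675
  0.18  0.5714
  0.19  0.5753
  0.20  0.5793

0.5478

σ√T = 0.38·√0.6667 = 0.3103
ln(S/K) + (r + σ²/2)T = ln(190/182) + (0.065 + 0.38²/2)·0.6667 = 0.0430 + 0.0915 = 0.1345
d₁ = 0.1345 / 0.3103 = 0.4334 which rounds to 0.43
d₂ = d₁ − σ√T = 0.4334 − 0.3103 = 0.1232 which rounds to 0.12
Pr(exercise) under Q = N(d₂) = 0.5478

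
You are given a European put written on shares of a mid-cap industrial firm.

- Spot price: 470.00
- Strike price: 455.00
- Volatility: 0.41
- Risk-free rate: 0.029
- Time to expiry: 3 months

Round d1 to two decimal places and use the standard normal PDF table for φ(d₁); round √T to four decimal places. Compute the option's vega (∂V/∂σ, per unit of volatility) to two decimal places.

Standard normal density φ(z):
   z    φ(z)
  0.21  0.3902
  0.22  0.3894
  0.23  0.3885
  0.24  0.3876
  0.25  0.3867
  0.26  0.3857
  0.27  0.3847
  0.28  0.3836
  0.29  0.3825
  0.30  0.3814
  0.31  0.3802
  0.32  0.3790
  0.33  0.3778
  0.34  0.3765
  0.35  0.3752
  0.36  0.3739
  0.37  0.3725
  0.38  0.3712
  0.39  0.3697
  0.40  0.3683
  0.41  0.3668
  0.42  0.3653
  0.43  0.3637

89.63

T = 0.25;  σ√T = 0.2050
ln(S/K) + (r + σ²/2)T = ln(470/455) + (0.029 + 0.41²/2)·0.25 = 0.0324 + 0.0283 = 0.0607
d₁ = 0.0607 / 0.2050 = 0.2961 ⇒ 0.30
√T = √0.25 = 0.5000
φ(d₁) = φ(0.30) = 0.3814
vega = S·φ(d₁)·√T = 470·0.3814·0.5000 = 89.6290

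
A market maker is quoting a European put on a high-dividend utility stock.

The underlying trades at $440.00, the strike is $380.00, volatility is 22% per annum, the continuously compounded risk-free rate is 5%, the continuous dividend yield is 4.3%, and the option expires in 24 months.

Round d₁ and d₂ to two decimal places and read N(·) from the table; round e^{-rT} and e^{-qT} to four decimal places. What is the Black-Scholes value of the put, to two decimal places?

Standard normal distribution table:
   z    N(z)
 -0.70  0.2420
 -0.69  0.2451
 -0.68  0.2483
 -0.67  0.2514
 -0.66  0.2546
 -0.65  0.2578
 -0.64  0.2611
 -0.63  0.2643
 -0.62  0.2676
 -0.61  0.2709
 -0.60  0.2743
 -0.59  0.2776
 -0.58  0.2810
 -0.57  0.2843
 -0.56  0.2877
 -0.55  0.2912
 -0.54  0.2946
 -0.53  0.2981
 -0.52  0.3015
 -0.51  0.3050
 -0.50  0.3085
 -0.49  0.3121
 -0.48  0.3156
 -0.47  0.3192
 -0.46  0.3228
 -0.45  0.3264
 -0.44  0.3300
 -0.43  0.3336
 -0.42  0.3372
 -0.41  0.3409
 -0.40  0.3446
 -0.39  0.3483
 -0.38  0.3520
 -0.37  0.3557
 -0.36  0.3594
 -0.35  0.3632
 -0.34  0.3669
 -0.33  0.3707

T = 2;  σ√T = 0.3111
d₁ = [ln(440/380) + (0.05 − 0.043 + ½·0.22²)·2] / (σ√T) = (0.1466 + 0.0624) / 0.3111 = 0.6718 ⇒ 0.67
d₂ = 0.6718 − 0.3111 = 0.3606 ⇒ 0.36
exp(−qT) = exp(−0.043·2) = 0.9176;  exp(−rT) = exp(−0.05·2) = 0.9048
N(−d₂) = N(-0.36) = 0.3594;  N(−d₁) = N(-0.67) = 0.2514
P = 380·0.9048·0.3594 − 440·0.9176·0.2514 = 123.5703 − 101.5012 = 22.0691

$22.07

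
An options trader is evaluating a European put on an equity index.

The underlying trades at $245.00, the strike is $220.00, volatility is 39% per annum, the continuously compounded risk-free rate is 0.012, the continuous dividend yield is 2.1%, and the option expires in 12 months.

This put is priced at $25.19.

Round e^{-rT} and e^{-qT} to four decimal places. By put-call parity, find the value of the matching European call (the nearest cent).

$47.71

e^(−qT) = e^(−0.021·1) = 0.9792;  e^(−rT) = e^(−0.012·1) = 0.9881
Put-call parity: C − P = S·e^(−qT) − K·e^(−rT) = 245·0.9792 − 220·0.9881 = 239.9040 − 217.3820 = 22.5220
C = P + (C − P) = 25.19 + (22.5220) = 47.7120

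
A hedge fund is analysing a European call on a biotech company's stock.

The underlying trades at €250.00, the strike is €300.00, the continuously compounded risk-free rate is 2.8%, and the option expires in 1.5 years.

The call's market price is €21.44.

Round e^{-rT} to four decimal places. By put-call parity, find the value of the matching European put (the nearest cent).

€59.11

exp(−rT) = exp(−0.028·1.5) = 0.9589
Put-call parity: C − P = S − K·e^(−rT) = 250 − 300·0.9589 = 250 − 287.6700 = -37.6700
P = C − (C − P) = 21.44 − (-37.6700) = 59.1100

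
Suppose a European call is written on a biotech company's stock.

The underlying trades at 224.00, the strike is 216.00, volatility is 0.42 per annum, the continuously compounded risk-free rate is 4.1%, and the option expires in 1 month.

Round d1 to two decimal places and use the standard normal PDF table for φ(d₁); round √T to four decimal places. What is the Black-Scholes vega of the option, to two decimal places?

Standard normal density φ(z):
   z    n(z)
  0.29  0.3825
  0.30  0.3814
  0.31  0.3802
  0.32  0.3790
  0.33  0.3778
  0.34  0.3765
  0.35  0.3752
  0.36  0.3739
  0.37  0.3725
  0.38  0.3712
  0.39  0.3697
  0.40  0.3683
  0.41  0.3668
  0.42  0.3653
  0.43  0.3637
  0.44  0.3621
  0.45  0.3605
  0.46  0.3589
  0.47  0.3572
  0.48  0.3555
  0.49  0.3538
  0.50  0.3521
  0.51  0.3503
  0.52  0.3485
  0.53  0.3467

σ√T = 0.42·√0.08333 = 0.1212
d₁ = [ln(224/216) + (0.041 + 0.42²/2)·0.08333] / 0.1212 = [0.0364 + 0.0108] / 0.1212 = 0.3888 ≈ 0.39
√T = √0.08333 = 0.2887
φ(d₁) = φ(0.39) = 0.3697
vega = S·φ(d₁)·√T = 224·0.3697·0.2887 = 23.9081

23.91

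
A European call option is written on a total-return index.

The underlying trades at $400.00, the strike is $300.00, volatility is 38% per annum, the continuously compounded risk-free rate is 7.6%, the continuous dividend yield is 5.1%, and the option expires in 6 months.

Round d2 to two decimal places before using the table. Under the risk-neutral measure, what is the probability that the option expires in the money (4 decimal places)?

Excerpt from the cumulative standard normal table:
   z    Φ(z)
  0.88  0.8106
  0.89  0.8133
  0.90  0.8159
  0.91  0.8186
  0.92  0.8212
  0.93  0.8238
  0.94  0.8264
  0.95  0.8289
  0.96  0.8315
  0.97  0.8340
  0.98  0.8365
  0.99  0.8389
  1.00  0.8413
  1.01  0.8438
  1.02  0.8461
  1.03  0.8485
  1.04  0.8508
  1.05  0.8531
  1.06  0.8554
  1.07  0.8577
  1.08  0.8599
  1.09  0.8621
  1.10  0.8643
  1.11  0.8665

0.8365

σ√T = 0.38 × 0.7071 = 0.2687
d₁ = [ln(400/300) + (0.076 − 0.051 + 0.38²/2)·0.5] / 0.2687 = [0.2877 + 0.0486] / 0.2687 = 1.2515 ≈ 1.25
d₂ = d₁ − σ√T = 1.2515 − 0.2687 = 0.9828 ≈ 0.98
Risk-neutral Pr[S_T > K] = N(d₂) = N(0.98) = 0.8365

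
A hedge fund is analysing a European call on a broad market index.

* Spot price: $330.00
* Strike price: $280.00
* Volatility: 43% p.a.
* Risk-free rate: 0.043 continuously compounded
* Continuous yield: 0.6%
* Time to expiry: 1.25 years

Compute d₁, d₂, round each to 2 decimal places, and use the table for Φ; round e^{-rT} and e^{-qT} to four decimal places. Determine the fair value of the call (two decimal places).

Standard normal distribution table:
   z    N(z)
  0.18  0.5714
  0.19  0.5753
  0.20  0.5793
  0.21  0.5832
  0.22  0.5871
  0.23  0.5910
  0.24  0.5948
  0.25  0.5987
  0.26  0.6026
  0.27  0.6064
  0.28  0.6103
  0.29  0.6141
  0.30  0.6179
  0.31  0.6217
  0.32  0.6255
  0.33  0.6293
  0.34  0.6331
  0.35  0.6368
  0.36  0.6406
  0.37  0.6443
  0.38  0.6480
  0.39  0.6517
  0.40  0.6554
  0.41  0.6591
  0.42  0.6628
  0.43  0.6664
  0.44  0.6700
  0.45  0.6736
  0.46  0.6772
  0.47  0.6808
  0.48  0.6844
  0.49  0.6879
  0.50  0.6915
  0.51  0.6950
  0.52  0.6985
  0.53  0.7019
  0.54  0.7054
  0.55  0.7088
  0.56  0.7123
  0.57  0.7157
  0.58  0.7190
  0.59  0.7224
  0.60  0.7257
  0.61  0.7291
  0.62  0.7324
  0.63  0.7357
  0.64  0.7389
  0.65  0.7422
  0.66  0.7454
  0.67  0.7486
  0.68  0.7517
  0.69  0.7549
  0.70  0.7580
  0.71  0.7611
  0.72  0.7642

T = 1.25;  σ√T = 0.4808
d₁ = [ln(330/280) + (0.043 − 0.006 + 0.43²/2)·1.25] / 0.4808 = [0.1643 + 0.1618] / 0.4808 = 0.6783 → 0.68
d₂ = d₁ − σ√T = 0.6783 − 0.4808 = 0.1976 → 0.20
e^(−qT) = e^(−0.006·1.25) = 0.9925;  e^(−rT) = e^(−0.043·1.25) = 0.9477
C = 330·0.9925·N(0.68) − 280·0.9477·N(0.20) = 330·0.9925·0.7517 − 280·0.9477·0.5793 = 246.2005 − 153.7207 = 92.4798

$92.48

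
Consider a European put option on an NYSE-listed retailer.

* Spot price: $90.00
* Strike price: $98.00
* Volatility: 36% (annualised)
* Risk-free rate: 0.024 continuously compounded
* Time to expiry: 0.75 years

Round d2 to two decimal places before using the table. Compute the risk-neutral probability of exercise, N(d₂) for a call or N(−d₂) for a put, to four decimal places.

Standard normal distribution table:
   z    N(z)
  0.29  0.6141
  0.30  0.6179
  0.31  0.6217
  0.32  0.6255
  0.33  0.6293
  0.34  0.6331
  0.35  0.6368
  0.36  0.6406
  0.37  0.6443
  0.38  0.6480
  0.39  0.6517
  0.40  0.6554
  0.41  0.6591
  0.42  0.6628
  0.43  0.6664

0.6443

σ√T = 0.36 × 0.8660 = 0.3118
d₁ = [ln(90/98) + (0.024 + ½·0.36²)·0.75] / (σ√T) = (-0.0852 + 0.0666) / 0.3118 = -0.0595 ⇒ -0.06
d₂ = -0.0595 − 0.3118 = -0.3713 ⇒ -0.37
Risk-neutral Pr[S_T < K] = N(−d₂) = N(0.37) = 0.6443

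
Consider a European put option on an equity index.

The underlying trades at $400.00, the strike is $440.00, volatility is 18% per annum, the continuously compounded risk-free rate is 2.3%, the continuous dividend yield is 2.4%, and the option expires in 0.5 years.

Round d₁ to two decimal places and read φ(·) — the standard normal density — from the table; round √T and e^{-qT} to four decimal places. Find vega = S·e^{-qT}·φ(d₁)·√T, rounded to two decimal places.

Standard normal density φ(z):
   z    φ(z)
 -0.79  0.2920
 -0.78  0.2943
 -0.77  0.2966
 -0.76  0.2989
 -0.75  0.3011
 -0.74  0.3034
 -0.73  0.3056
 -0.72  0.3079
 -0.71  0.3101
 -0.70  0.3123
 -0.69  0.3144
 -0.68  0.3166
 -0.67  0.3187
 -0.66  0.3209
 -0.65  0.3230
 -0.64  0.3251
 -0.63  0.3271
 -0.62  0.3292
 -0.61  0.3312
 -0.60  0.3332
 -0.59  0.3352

T = 0.5;  σ√T = 0.1273
ln(S/K) + (r − q + σ²/2)T = ln(400/440) + (0.023 − 0.024 + 0.18²/2)·0.5 = -0.0953 + 0.0076 = -0.0877
d₁ = -0.0877 / 0.1273 = -0.6891 → -0.69
√T = √0.5 = 0.7071
φ(d₁) = φ(-0.69) = 0.3144
e^(−qT) = e^(−0.024·0.5) = 0.9881
vega = S·e^(−qT)·φ(d₁)·√T = 400·0.9881·0.3144·0.7071 = 87.8667

87.87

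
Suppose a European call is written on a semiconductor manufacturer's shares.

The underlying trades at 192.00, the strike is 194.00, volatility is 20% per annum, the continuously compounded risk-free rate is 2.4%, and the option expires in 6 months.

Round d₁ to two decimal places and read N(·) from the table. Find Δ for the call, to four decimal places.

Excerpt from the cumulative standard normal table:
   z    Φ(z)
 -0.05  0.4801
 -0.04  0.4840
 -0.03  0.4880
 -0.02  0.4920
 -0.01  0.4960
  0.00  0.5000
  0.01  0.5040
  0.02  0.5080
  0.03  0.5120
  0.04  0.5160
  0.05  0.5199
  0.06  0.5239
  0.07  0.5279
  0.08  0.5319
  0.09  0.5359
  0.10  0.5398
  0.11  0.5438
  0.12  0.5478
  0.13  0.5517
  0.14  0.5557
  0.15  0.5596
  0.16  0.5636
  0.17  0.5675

σ√T = 0.2 × 0.7071 = 0.1414
d₁ = [ln(192/194) + (0.024 + 0.2²/2)·0.5] / 0.1414 = [-0.0104 + 0.0220] / 0.1414 = 0.0823 ⇒ 0.08
N(d₁) = N(0.08) = 0.5319
Δ_call = N(d₁) = 0.5319

0.5319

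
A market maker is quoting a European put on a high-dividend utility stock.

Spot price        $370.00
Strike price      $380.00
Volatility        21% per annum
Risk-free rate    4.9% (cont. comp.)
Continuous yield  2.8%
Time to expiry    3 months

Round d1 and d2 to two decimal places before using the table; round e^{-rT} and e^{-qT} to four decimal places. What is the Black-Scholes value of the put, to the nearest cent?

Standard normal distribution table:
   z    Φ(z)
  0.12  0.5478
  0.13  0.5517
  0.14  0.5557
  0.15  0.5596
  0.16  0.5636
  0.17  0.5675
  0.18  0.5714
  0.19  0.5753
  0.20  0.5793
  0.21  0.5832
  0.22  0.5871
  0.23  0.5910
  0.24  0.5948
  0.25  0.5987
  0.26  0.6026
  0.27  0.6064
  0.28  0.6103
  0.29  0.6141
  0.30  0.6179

$20.59

σ√T = 0.21 × 0.5000 = 0.1050
d₁ = [ln(370/380) + (0.049 − 0.028 + 0.21²/2)·0.25] / 0.1050 = [-0.0267 + 0.0108] / 0.1050 = -0.1515 ⇒ -0.15
d₂ = d₁ − σ√T = -0.1515 − 0.1050 = -0.2565 ⇒ -0.26
e^(−qT) = e^(−0.028·0.25) = 0.9930;  e^(−rT) = e^(−0.049·0.25) = 0.9878
N(−d₂) = N(0.26) = 0.6026;  N(−d₁) = N(0.15) = 0.5596
P = 380·0.9878·0.6026 − 370·0.9930·0.5596 = 226.1943 − 205.6026 = 20.5917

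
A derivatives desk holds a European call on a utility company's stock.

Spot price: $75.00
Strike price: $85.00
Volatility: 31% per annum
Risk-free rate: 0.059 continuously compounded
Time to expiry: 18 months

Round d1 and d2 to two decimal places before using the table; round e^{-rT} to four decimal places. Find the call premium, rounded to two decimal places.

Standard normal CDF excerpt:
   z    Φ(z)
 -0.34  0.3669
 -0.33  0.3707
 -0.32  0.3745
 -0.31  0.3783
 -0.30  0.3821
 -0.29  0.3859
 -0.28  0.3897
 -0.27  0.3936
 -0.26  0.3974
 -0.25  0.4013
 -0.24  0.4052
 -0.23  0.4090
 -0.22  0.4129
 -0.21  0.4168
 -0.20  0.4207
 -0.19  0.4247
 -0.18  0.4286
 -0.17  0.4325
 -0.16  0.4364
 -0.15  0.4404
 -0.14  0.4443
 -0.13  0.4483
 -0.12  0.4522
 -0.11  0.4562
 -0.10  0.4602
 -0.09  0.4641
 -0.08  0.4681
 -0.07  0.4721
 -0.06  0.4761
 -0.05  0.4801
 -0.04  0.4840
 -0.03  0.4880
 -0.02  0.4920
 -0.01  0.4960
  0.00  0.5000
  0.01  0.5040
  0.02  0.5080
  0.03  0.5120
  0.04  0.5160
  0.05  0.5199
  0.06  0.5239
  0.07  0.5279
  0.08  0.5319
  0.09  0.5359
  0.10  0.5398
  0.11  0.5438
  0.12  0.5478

σ√T = 0.31·√1.5 = 0.3797
d₁ = [ln(75/85) + (0.059 + 0.31²/2)·1.5] / 0.3797 = [-0.1252 + 0.1606] / 0.3797 = 0.0933 ≈ 0.09
d₂ = d₁ − σ√T = 0.0933 − 0.3797 = -0.2864 ≈ -0.29
e^(−rT) = e^(−0.059·1.5) = 0.9153
N(d₁) = N(0.09) = 0.5359;  N(d₂) = N(-0.29) = 0.3859
C = 75·0.5359 − 85·0.9153·0.3859 = 40.1925 − 30.0232 = 10.1693

$10.17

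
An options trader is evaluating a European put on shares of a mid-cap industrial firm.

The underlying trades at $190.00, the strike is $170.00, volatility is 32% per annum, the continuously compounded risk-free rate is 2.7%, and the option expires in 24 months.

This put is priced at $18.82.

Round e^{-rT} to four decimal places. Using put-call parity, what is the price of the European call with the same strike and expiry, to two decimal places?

e^(−rT) = e^(−0.027·2) = 0.9474
Put-call parity: C − P = S − K·e^(−rT) = 190 − 170·0.9474 = 190 − 161.0580 = 28.9420
C = P + (C − P) = 18.82 + (28.9420) = 47.7620

$47.76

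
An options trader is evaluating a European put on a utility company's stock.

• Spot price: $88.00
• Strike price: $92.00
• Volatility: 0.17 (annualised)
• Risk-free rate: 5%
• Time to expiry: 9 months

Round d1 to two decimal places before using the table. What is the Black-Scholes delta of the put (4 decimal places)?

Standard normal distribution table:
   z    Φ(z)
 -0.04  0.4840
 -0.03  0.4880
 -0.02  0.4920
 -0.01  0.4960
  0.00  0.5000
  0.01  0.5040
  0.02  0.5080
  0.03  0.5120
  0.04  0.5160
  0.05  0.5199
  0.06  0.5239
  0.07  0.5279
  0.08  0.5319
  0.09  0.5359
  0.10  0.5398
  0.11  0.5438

-0.4880

σ√T = 0.17·√0.75 = 0.1472
d₁ = [ln(88/92) + (0.05 + ½·0.17²)·0.75] / (σ√T) = (-0.0445 + 0.0483) / 0.1472 = 0.0264 which rounds to 0.03
N(d₁) = N(0.03) = 0.5120
Δ_put = N(d₁) − 1 = 0.5120 − 1 = -0.4880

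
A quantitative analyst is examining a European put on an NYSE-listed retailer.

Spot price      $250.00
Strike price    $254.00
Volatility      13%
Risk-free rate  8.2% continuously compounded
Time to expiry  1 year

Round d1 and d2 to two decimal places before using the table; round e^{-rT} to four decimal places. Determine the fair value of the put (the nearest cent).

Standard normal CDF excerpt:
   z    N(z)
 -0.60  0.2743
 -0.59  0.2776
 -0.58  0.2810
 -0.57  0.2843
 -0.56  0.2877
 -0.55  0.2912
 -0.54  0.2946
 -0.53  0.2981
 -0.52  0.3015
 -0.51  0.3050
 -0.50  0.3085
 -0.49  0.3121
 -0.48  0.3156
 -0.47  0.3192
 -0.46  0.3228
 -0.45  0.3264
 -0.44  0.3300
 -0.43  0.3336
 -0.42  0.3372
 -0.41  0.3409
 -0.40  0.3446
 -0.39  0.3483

$6.15

σ√T = 0.13 × 1.0000 = 0.1300
d₁ = [ln(250/254) + (0.082 + 0.13²/2)·1] / 0.1300 = [-0.0159 + 0.0905] / 0.1300 = 0.5737 ≈ 0.57
d₂ = d₁ − σ√T = 0.5737 − 0.1300 = 0.4437 ≈ 0.44
e^(−rT) = e^(−0.082·1) = 0.9213
N(−d₂) = N(-0.44) = 0.3300;  N(−d₁) = N(-0.57) = 0.2843
P = 254·0.9213·0.3300 − 250·0.2843 = 77.2234 − 71.0750 = 6.1484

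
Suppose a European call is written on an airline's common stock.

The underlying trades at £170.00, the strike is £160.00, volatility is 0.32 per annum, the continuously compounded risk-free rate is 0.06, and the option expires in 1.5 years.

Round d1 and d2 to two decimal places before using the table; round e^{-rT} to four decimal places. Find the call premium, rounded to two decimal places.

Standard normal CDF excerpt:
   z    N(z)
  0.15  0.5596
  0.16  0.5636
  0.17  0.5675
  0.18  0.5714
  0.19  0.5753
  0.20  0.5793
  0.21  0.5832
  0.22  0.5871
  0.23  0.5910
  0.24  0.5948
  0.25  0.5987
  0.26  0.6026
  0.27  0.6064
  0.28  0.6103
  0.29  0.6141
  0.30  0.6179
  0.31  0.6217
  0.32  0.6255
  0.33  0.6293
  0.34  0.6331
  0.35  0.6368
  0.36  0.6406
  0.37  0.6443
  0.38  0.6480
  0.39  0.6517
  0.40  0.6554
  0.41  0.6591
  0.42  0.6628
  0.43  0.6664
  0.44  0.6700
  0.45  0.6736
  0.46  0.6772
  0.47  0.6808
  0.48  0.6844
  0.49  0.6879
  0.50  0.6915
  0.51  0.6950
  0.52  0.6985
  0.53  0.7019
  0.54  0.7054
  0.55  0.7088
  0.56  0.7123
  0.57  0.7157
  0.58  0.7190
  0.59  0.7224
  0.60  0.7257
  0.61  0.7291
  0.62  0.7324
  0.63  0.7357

σ√T = 0.32 × 1.2247 = 0.3919
d₁ = [ln(170/160) + (0.06 + ½·0.32²)·1.5] / (σ√T) = (0.0606 + 0.1668) / 0.3919 = 0.5803 → 0.58
d₂ = 0.5803 − 0.3919 = 0.1884 → 0.19
e^(−rT) = e^(−0.06·1.5) = 0.9139
C = 170·N(0.58) − 160·0.9139·N(0.19) = 170·0.7190 − 160·0.9139·0.5753 = 122.2300 − 84.1227 = 38.1073

£38.11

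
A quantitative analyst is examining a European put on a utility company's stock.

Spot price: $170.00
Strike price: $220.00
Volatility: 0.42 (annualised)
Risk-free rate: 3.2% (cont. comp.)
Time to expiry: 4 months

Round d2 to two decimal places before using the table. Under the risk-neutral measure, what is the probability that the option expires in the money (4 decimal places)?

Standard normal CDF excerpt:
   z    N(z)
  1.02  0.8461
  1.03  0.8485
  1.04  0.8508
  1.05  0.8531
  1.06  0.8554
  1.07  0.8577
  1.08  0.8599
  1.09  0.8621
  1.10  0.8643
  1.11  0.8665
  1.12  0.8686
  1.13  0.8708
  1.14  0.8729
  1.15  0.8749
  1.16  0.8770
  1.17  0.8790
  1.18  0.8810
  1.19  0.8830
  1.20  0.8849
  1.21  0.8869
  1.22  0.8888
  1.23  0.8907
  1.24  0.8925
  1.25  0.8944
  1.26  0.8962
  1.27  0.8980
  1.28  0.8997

0.8729

T = 0.3333;  σ√T = 0.2425
d₁ = [ln(170/220) + (0.032 + ½·0.42²)·0.3333] / (σ√T) = (-0.2578 + 0.0401) / 0.2425 = -0.8980 ⇒ -0.90
d₂ = -0.8980 − 0.2425 = -1.1405 ⇒ -1.14
Risk-neutral Pr[S_T < K] = N(−d₂) = N(1.14) = 0.8729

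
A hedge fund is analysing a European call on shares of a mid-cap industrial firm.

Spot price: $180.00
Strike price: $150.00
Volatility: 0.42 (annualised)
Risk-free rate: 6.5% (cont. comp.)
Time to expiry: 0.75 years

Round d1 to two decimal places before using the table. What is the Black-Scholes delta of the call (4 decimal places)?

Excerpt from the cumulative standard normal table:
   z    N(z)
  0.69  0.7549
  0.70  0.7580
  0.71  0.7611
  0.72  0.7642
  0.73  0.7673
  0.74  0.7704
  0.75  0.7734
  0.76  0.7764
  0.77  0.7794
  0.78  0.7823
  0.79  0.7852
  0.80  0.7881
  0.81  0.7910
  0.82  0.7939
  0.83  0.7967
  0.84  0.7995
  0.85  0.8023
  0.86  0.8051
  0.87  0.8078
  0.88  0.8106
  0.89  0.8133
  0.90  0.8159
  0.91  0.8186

σ√T = 0.42 × 0.8660 = 0.3637
d₁ = [ln(180/150) + (0.065 + 0.42²/2)·0.75] / 0.3637 = [0.1823 + 0.1149] / 0.3637 = 0.8171 ≈ 0.82
N(d₁) = N(0.82) = 0.7939
Δ_call = N(d₁) = 0.7939

0.7939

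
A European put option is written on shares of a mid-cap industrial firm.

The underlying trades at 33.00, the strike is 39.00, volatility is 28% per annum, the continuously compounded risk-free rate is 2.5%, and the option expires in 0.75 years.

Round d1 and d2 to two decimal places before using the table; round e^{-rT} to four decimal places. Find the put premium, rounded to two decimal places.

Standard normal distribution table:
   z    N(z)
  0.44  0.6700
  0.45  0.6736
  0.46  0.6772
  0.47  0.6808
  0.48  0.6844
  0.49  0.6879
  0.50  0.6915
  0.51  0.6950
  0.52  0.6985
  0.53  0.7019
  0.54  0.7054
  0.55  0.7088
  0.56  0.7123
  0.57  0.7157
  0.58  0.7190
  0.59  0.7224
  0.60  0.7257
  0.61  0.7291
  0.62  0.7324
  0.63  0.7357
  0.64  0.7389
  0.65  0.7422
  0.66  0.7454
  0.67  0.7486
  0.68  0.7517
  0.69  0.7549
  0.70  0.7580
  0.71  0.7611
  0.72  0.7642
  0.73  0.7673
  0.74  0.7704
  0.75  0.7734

6.67

σ√T = 0.28 × 0.8660 = 0.2425
d₁ = [ln(33/39) + (0.025 + 0.28²/2)·0.75] / 0.2425 = [-0.1671 + 0.0482] / 0.2425 = -0.4904 which rounds to -0.49
d₂ = d₁ − σ√T = -0.4904 − 0.2425 = -0.7328 which rounds to -0.73
e^(−rT) = e^(−0.025·0.75) = 0.9814
N(−d₂) = N(0.73) = 0.7673;  N(−d₁) = N(0.49) = 0.6879
P = 39·0.9814·0.7673 − 33·0.6879 = 29.3681 − 22.7007 = 6.6674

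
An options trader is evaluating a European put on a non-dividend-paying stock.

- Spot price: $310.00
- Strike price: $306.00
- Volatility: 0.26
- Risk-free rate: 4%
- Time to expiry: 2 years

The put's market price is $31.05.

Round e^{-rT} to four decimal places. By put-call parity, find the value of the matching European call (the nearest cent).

$58.58

exp(−rT) = exp(−0.04·2) = 0.9231
Put-call parity: C − P = S − K·e^(−rT) = 310 − 306·0.9231 = 310 − 282.4686 = 27.5314
C = P + (C − P) = 31.05 + (27.5314) = 58.5814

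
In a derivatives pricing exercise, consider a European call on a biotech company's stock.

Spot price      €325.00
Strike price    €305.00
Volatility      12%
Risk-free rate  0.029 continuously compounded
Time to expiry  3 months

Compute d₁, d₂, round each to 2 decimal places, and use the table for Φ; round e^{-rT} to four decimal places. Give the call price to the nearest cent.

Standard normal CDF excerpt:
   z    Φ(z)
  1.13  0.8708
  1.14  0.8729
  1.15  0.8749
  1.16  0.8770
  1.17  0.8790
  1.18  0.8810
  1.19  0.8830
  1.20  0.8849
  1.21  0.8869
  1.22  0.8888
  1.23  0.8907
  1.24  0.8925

€23.32

σ√T = 0.12 × 0.5000 = 0.0600
d₁ = [ln(325/305) + (0.029 + ½·0.12²)·0.25] / (σ√T) = (0.0635 + 0.0091) / 0.0600 = 1.2094 → 1.21
d₂ = 1.2094 − 0.0600 = 1.1494 → 1.15
e^(−rT) = e^(−0.029·0.25) = 0.9928
C = 325·N(1.21) − 305·0.9928·N(1.15) = 325·0.8869 − 305·0.9928·0.8749 = 288.2425 − 264.9232 = 23.3193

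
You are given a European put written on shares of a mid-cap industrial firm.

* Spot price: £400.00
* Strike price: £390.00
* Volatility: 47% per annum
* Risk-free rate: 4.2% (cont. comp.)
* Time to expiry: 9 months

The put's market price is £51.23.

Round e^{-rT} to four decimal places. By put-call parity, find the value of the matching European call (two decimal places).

e^(−rT) = e^(−0.042·0.75) = 0.9690
Put-call parity: C − P = S − K·e^(−rT) = 400 − 390·0.9690 = 400 − 377.9100 = 22.0900
C = P + (C − P) = 51.23 + (22.0900) = 73.3200

£73.32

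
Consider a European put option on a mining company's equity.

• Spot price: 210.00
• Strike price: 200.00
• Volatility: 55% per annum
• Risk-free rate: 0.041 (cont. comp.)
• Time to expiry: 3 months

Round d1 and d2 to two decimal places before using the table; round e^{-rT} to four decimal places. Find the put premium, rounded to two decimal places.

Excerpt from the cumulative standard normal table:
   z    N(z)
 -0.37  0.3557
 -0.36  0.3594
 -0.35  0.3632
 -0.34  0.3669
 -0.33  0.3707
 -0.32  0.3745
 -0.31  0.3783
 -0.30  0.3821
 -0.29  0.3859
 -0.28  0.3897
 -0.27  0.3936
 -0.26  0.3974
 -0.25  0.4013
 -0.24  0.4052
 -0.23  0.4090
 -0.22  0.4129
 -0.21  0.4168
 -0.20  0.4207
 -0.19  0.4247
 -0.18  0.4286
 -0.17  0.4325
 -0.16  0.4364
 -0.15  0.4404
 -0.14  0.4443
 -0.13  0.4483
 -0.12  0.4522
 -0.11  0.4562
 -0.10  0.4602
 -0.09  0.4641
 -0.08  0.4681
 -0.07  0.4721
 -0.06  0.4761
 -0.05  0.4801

16.39

σ√T = 0.55·√0.25 = 0.2750
d₁ = [ln(210/200) + (0.041 + ½·0.55²)·0.25] / (σ√T) = (0.0488 + 0.0481) / 0.2750 = 0.3522 ⇒ 0.35
d₂ = 0.3522 − 0.2750 = 0.0772 ⇒ 0.08
e^(−rT) = e^(−0.041·0.25) = 0.9898
N(−d₂) = N(-0.08) = 0.4681;  N(−d₁) = N(-0.35) = 0.3632
P = 200·0.9898·0.4681 − 210·0.3632 = 92.6651 − 76.2720 = 16.3931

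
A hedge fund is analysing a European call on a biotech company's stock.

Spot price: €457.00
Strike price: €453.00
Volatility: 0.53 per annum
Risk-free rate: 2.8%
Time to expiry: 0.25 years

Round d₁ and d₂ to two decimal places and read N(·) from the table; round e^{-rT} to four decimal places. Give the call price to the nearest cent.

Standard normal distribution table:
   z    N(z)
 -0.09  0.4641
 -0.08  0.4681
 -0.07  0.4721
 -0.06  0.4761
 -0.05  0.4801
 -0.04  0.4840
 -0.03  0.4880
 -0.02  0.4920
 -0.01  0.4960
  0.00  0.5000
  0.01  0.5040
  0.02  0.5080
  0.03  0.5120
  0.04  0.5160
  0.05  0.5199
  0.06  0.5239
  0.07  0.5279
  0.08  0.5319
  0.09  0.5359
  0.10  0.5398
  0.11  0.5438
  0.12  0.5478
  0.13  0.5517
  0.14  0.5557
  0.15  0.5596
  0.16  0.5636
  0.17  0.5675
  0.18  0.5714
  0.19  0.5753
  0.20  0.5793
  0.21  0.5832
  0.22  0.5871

σ√T = 0.53·√0.25 = 0.2650
d₁ = [ln(457/453) + (0.028 + 0.53²/2)·0.25] / 0.2650 = [0.0088 + 0.0421] / 0.2650 = 0.1921 ⇒ 0.19
d₂ = d₁ − σ√T = 0.1921 − 0.2650 = -0.0729 ⇒ -0.07
e^(−rT) = e^(−0.028·0.25) = 0.9930
N(d₁) = N(0.19) = 0.5753;  N(d₂) = N(-0.07) = 0.4721
C = 457·0.5753 − 453·0.9930·0.4721 = 262.9121 − 212.3643 = 50.5478

€50.55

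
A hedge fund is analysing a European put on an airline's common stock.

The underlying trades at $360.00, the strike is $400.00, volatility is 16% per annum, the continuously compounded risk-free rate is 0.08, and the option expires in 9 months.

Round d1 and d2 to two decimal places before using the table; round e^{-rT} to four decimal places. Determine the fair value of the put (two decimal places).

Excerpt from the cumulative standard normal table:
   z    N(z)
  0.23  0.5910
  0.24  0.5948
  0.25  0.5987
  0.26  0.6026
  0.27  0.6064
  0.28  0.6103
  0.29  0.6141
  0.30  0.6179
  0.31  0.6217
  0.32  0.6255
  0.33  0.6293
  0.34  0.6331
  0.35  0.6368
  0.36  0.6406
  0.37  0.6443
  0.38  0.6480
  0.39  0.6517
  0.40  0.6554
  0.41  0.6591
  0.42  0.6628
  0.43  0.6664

$29.97

σ√T = 0.16·√0.75 = 0.1386
d₁ = [ln(360/400) + (0.08 + 0.16²/2)·0.75] / 0.1386 = [-0.1054 + 0.0696] / 0.1386 = -0.2581 ≈ -0.26
d₂ = d₁ − σ√T = -0.2581 − 0.1386 = -0.3966 ≈ -0.40
exp(−rT) = exp(−0.08·0.75) = 0.9418
N(−d₂) = N(0.40) = 0.6554;  N(−d₁) = N(0.26) = 0.6026
P = 400·0.9418·0.6554 − 360·0.6026 = 246.9023 − 216.9360 = 29.9663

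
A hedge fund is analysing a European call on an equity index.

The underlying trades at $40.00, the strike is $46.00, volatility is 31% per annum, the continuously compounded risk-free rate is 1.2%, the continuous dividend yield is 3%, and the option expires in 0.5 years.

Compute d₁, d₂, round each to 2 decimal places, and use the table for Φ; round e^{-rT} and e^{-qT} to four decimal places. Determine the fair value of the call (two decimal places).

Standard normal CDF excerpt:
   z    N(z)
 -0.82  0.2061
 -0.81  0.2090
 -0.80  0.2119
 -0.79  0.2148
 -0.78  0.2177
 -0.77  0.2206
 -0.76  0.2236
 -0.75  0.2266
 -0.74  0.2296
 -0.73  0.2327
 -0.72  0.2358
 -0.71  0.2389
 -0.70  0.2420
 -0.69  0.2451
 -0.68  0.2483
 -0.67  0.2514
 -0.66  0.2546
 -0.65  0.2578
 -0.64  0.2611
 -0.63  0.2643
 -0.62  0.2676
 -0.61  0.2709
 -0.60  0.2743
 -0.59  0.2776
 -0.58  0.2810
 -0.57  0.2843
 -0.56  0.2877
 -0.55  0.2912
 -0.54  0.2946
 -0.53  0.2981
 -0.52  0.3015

$1.38

σ√T = 0.31 × 0.7071 = 0.2192
d₁ = [ln(40/46) + (0.012 − 0.03 + 0.31²/2)·0.5] / 0.2192 = [-0.1398 + 0.0150] / 0.2192 = -0.5690 → -0.57
d₂ = d₁ − σ√T = -0.5690 − 0.2192 = -0.7883 → -0.79
exp(−qT) = exp(−0.03·0.5) = 0.9851;  exp(−rT) = exp(−0.012·0.5) = 0.9940
N(d₁) = N(-0.57) = 0.2843;  N(d₂) = N(-0.79) = 0.2148
C = 40·0.9851·0.2843 − 46·0.9940·0.2148 = 11.2026 − 9.8215 = 1.3810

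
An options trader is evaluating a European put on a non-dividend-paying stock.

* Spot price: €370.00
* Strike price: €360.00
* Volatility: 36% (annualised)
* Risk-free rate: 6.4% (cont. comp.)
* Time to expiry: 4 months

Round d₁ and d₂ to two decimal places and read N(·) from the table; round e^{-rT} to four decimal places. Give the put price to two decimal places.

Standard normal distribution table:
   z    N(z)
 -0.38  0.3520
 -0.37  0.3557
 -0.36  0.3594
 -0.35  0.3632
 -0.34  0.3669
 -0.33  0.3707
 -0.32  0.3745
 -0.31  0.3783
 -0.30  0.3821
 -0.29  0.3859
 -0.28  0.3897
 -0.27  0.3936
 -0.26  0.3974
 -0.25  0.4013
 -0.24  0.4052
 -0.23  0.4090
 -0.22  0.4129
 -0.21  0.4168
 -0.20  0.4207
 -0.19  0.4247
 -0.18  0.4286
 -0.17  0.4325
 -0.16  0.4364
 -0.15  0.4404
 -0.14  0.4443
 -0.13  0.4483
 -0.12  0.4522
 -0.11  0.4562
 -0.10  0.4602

€22.23

T = 0.3333;  σ√T = 0.2078
d₁ = [ln(370/360) + (0.064 + 0.36²/2)·0.3333] / 0.2078 = [0.0274 + 0.0429] / 0.2078 = 0.3384 which rounds to 0.34
d₂ = d₁ − σ√T = 0.3384 − 0.2078 = 0.1305 which rounds to 0.13
e^(−rT) = e^(−0.064·0.3333) = 0.9789
P = 360·0.9789·N(-0.13) − 370·N(-0.34) = 360·0.9789·0.4483 − 370·0.3669 = 157.9827 − 135.7530 = 22.2297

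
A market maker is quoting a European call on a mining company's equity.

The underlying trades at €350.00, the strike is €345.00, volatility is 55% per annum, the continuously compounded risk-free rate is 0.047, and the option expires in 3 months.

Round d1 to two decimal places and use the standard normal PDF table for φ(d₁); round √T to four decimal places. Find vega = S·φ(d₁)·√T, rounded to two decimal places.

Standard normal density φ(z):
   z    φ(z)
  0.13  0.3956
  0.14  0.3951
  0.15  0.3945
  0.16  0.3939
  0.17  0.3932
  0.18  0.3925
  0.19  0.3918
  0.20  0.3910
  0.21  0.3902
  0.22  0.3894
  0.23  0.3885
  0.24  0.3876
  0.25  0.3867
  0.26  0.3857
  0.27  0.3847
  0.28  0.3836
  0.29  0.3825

67.99

T = 0.25;  σ√T = 0.2750
d₁ = [ln(350/345) + (0.047 + 0.55²/2)·0.25] / 0.2750 = [0.0144 + 0.0496] / 0.2750 = 0.2325 ≈ 0.23
√T = √0.25 = 0.5000
φ(d₁) = φ(0.23) = 0.3885
vega = S·φ(d₁)·√T = 350·0.3885·0.5000 = 67.9875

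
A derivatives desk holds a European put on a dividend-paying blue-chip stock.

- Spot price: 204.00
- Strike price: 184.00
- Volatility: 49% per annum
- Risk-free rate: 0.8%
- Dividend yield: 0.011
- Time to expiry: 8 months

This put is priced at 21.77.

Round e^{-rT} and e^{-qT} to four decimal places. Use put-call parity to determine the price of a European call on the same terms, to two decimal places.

41.26

e^(−qT) = e^(−0.011·0.6667) = 0.9927;  e^(−rT) = e^(−0.008·0.6667) = 0.9947
Put-call parity: C − P = S·e^(−qT) − K·e^(−rT) = 204·0.9927 − 184·0.9947 = 202.5108 − 183.0248 = 19.4860
C = P + (C − P) = 21.77 + (19.4860) = 41.2560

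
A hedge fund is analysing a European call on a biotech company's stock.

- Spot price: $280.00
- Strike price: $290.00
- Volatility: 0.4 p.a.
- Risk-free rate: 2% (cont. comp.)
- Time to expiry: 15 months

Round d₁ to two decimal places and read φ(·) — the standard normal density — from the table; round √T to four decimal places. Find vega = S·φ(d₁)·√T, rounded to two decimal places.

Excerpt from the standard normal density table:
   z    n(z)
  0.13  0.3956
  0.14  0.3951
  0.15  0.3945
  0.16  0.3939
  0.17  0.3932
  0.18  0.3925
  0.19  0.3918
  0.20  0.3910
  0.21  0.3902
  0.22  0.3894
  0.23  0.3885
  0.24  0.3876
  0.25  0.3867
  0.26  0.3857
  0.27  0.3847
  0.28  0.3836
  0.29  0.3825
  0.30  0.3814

T = 1.25;  σ√T = 0.4472
d₁ = [ln(280/290) + (0.02 + 0.4²/2)·1.25] / 0.4472 = [-0.0351 + 0.1250] / 0.4472 = 0.2010 ⇒ 0.20
√T = √1.25 = 1.1180
φ(d₁) = φ(0.20) = 0.3910
vega = S·φ(d₁)·√T = 280·0.3910·1.1180 = 122.3986
(The put has the same vega.)

122.40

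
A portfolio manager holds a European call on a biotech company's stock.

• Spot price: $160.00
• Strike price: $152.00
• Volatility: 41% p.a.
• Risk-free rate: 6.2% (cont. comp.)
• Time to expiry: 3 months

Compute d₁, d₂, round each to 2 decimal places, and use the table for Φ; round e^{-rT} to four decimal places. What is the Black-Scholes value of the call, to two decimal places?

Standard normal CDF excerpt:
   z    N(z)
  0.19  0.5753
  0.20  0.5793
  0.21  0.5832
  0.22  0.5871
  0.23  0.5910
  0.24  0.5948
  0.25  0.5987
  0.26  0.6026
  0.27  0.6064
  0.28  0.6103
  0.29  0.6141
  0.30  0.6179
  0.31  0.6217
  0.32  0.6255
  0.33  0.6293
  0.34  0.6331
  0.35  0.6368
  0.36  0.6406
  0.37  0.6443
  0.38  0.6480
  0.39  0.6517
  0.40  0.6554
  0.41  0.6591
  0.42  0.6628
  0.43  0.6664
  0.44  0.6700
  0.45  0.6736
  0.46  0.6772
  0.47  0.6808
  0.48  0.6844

$18.76

σ√T = 0.41·√0.25 = 0.2050
d₁ = [ln(160/152) + (0.062 + 0.41²/2)·0.25] / 0.2050 = [0.0513 + 0.0365] / 0.2050 = 0.4283 ⇒ 0.43
d₂ = d₁ − σ√T = 0.4283 − 0.2050 = 0.2233 ⇒ 0.22
exp(−rT) = exp(−0.062·0.25) = 0.9846
N(d₁) = N(0.43) = 0.6664;  N(d₂) = N(0.22) = 0.5871
C = 160·0.6664 − 152·0.9846·0.5871 = 106.6240 − 87.8649 = 18.7591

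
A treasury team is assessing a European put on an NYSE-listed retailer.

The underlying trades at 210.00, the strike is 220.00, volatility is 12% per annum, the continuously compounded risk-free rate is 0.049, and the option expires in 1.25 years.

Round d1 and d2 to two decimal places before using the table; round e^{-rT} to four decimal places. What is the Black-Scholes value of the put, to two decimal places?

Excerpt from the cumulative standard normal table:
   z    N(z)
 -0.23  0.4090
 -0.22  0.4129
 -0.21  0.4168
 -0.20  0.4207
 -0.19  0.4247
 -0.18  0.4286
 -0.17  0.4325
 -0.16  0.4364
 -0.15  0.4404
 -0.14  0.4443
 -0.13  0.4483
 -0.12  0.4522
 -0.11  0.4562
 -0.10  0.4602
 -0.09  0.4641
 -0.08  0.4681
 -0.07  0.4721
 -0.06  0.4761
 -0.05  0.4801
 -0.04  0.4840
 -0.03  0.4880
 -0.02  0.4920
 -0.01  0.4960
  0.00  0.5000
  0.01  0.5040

σ√T = 0.12·√1.25 = 0.1342
d₁ = [ln(210/220) + (0.049 + 0.12²/2)·1.25] / 0.1342 = [-0.0465 + 0.0703] / 0.1342 = 0.1769 → 0.18
d₂ = d₁ − σ√T = 0.1769 − 0.1342 = 0.0427 → 0.04
e^(−rT) = e^(−0.049·1.25) = 0.9406
N(−d₂) = N(-0.04) = 0.4840;  N(−d₁) = N(-0.18) = 0.4286
P = 220·0.9406·0.4840 − 210·0.4286 = 100.1551 − 90.0060 = 10.1491

10.15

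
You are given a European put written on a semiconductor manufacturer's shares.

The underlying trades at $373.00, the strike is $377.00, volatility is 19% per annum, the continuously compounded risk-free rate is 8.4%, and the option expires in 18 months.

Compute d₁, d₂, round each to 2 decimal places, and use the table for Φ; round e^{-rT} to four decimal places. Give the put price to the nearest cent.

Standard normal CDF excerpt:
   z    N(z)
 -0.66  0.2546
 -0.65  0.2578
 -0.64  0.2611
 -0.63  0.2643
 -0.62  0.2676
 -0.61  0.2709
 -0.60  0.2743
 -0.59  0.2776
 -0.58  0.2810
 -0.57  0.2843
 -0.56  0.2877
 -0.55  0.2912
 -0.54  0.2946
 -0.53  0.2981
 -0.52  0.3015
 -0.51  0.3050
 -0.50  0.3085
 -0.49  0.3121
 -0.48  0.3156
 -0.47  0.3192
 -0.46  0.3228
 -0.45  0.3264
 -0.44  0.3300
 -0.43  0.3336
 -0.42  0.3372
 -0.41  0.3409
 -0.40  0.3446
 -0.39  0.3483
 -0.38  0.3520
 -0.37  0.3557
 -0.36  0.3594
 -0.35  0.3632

$15.95

σ√T = 0.19 × 1.2247 = 0.2327
d₁ = [ln(373/377) + (0.084 + 0.19²/2)·1.5] / 0.2327 = [-0.0107 + 0.1531] / 0.2327 = 0.6120 ≈ 0.61
d₂ = d₁ − σ√T = 0.6120 − 0.2327 = 0.3793 ≈ 0.38
e^(−rT) = e^(−0.084·1.5) = 0.8816
P = 377·0.8816·N(-0.38) − 373·N(-0.61) = 377·0.8816·0.3520 − 373·0.2709 = 116.9918 − 101.0457 = 15.9461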